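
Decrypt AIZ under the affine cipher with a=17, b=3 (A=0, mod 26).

The inverse of 17 mod 26 is 23, since 17·23=391≡1. Apply D(y)=23·(y−3) mod 26:
A(0): 23·(0−3)=-69≡9 → J
I(8): 23·(8−3)=115≡11 → L
Z(25): 23·(25−3)=506≡12 → M

JLM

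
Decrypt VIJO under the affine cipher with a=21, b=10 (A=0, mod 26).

The inverse of 21 mod 26 is 5, since 21·5=105≡1. Apply D(y)=5·(y−10) mod 26:
V(21): 5·(21−10)=55≡3 → D
I(8): 5·(8−10)=-10≡16 → Q
J(9): 5·(9−10)=-5≡21 → V
O(14): 5·(14−10)=20 → U

DQVU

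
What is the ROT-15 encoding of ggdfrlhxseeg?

g(6): 6+15=21 → v
g(6): 6+15=21 → v
d(3): 3+15=18 → s
f(5): 5+15=20 → u
r(17): 17+15=32≡6 → g
l(11): 11+15=26≡0 → a
h(7): 7+15=22 → w
x(23): 23+15=38≡12 → m
s(18): 18+15=33≡7 → h
e(4): 4+15=19 → t
e(4): 4+15=19 → t
g(6): 6+15=21 → v

vvsugawmhttv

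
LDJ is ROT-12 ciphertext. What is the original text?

L(11): 11−12=-1≡25 → Z
D(3): 3−12=-9≡17 → R
J(9): 9−12=-3≡23 → X

ZRX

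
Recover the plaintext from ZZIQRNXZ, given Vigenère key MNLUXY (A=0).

Repeat the key across the ciphertext: MNLUXYMN
Z(25)−M(12): 13 → N
Z(25)−N(13): 12 → M
I(8)−L(11): -3≡23 → X
Q(16)−U(20): -4≡22 → W
R(17)−X(23): -6≡20 → U
N(13)−Y(24): -11≡15 → P
X(23)−M(12): 11 → L
Z(25)−N(13): 12 → M

NMXWUPLM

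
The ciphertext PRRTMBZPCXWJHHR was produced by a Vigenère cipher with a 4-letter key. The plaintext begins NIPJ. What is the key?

CJCK

Subtract each crib letter from the matching ciphertext letter (mod 26):
P(15)−N(13)=2 → C
R(17)−I(8)=9 → J
R(17)−P(15)=2 → C
T(19)−J(9)=10 → K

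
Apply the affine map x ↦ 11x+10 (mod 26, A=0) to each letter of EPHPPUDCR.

E(4): 11·4+10=54≡2 → C
P(15): 11·15+10=175≡19 → T
H(7): 11·7+10=87≡9 → J
P(15): 11·15+10=175≡19 → T
P(15): 11·15+10=175≡19 → T
U(20): 11·20+10=230≡22 → W
D(3): 11·3+10=43≡17 → R
C(2): 11·2+10=32≡6 → G
R(17): 11·17+10=197≡15 → P

CTJTTWRGP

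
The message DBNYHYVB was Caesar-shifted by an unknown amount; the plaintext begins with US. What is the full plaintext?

From the crib: D(3)−U(20)=-17≡9, so the shift is 9.
Subtract 9 from each ciphertext letter:
D(3): 3−9=-6≡20 → U
B(1): 1−9=-8≡18 → S
N(13): 13−9=4 → E
Y(24): 24−9=15 → P
H(7): 7−9=-2≡24 → Y
Y(24): 24−9=15 → P
V(21): 21−9=12 → M
B(1): 1−9=-8≡18 → S

USEPYPMS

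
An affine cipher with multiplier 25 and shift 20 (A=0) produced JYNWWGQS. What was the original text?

The inverse of 25 mod 26 is 25, since 25·25=625≡1. Apply D(y)=25·(y−20) mod 26:
J(9): 25·(9−20)=-275≡11 → L
Y(24): 25·(24−20)=100≡22 → W
N(13): 25·(13−20)=-175≡7 → H
W(22): 25·(22−20)=50≡24 → Y
W(22): 25·(22−20)=50≡24 → Y
G(6): 25·(6−20)=-350≡14 → O
Q(16): 25·(16−20)=-100≡4 → E
S(18): 25·(18−20)=-50≡2 → C

LWHYYOEC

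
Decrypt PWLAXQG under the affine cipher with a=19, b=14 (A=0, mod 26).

The inverse of 19 mod 26 is 11, since 19·11=209≡1. Apply D(y)=11·(y−14) mod 26:
P(15): 11·(15−14)=11 → L
W(22): 11·(22−14)=88≡10 → K
L(11): 11·(11−14)=-33≡19 → T
A(0): 11·(0−14)=-154≡2 → C
X(23): 11·(23−14)=99≡21 → V
Q(16): 11·(16−14)=22 → W
G(6): 11·(6−14)=-88≡16 → Q

LKTCVWQ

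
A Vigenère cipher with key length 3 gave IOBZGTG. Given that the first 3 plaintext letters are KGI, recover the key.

YIT

Subtract each crib letter from the matching ciphertext letter (mod 26):
I(8)−K(10)=-2≡24 → Y
O(14)−G(6)=8 → I
B(1)−I(8)=-7≡19 → T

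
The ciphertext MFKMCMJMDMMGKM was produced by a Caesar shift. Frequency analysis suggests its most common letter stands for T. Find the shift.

The most frequent ciphertext letter is M (appears 7 times).
M is position 12; T is position 19.
Shift = -7≡19.

19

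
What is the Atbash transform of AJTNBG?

A(0) → Z(25)
J(9) → Q(16)
T(19) → G(6)
N(13) → M(12)
B(1) → Y(24)
G(6) → T(19)

ZQGMYT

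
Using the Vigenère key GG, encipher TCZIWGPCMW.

ZIFOCMVISC

Repeat the key across the message: GGGGGGGGGG
T(19)+G(6): 25 → Z
C(2)+G(6): 8 → I
Z(25)+G(6): 31≡5 → F
I(8)+G(6): 14 → O
W(22)+G(6): 28≡2 → C
G(6)+G(6): 12 → M
P(15)+G(6): 21 → V
C(2)+G(6): 8 → I
M(12)+G(6): 18 → S
W(22)+G(6): 28≡2 → C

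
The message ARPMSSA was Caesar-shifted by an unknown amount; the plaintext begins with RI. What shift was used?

9

From the crib: A(0)−R(17)=-17≡9, so the shift is 9.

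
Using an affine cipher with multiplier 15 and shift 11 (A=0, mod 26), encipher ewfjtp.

e(4): 15·4+11=71≡19 → t
w(22): 15·22+11=341≡3 → d
f(5): 15·5+11=86≡8 → i
j(9): 15·9+11=146≡16 → q
t(19): 15·19+11=296≡10 → k
p(15): 15·15+11=236≡2 → c

tdiqkc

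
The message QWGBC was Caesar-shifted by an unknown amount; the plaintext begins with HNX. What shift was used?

From the crib: Q(16)−H(7)=9, so the shift is 9.

9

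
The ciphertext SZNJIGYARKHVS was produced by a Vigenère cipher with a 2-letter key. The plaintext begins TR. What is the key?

Subtract each crib letter from the matching ciphertext letter (mod 26):
S(18)−T(19)=-1≡25 → Z
Z(25)−R(17)=8 → I

ZI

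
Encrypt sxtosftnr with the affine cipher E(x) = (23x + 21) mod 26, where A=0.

s(18): 23·18+21=435≡19 → t
x(23): 23·23+21=550≡4 → e
t(19): 23·19+21=458≡16 → q
o(14): 23·14+21=343≡5 → f
s(18): 23·18+21=435≡19 → t
f(5): 23·5+21=136≡6 → g
t(19): 23·19+21=458≡16 → q
n(13): 23·13+21=320≡8 → i
r(17): 23·17+21=412≡22 → w

teqftgqiw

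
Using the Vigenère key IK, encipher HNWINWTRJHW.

PXESVGBBRRE

Repeat the key across the message: IKIKIKIKIKI
H(7)+I(8): 15 → P
N(13)+K(10): 23 → X
W(22)+I(8): 30≡4 → E
I(8)+K(10): 18 → S
N(13)+I(8): 21 → V
W(22)+K(10): 32≡6 → G
T(19)+I(8): 27≡1 → B
R(17)+K(10): 27≡1 → B
J(9)+I(8): 17 → R
H(7)+K(10): 17 → R
W(22)+I(8): 30≡4 → E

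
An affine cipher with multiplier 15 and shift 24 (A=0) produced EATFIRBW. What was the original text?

QORXSDVM

The inverse of 15 mod 26 is 7, since 15·7=105≡1. Apply D(y)=7·(y−24) mod 26:
E(4): 7·(4−24)=-140≡16 → Q
A(0): 7·(0−24)=-168≡14 → O
T(19): 7·(19−24)=-35≡17 → R
F(5): 7·(5−24)=-133≡23 → X
I(8): 7·(8−24)=-112≡18 → S
R(17): 7·(17−24)=-49≡3 → D
B(1): 7·(1−24)=-161≡21 → V
W(22): 7·(22−24)=-14≡12 → M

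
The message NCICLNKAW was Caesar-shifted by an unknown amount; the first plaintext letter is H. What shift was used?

From the crib: N(13)−H(7)=6, so the shift is 6.

6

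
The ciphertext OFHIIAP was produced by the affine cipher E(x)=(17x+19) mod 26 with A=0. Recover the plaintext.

PQKHHFM

The inverse of 17 mod 26 is 23, since 17·23=391≡1. Apply D(y)=23·(y−19) mod 26:
O(14): 23·(14−19)=-115≡15 → P
F(5): 23·(5−19)=-322≡16 → Q
H(7): 23·(7−19)=-276≡10 → K
I(8): 23·(8−19)=-253≡7 → H
I(8): 23·(8−19)=-253≡7 → H
A(0): 23·(0−19)=-437≡5 → F
P(15): 23·(15−19)=-92≡12 → M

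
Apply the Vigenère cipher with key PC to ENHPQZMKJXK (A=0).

TPWRFBBMYZZ

Repeat the key across the message: PCPCPCPCPCP
E(4)+P(15): 19 → T
N(13)+C(2): 15 → P
H(7)+P(15): 22 → W
P(15)+C(2): 17 → R
Q(16)+P(15): 31≡5 → F
Z(25)+C(2): 27≡1 → B
M(12)+P(15): 27≡1 → B
K(10)+C(2): 12 → M
J(9)+P(15): 24 → Y
X(23)+C(2): 25 → Z
K(10)+P(15): 25 → Z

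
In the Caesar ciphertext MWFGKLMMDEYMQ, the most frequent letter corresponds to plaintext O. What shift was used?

The most frequent ciphertext letter is M (appears 4 times).
M is position 12; O is position 14.
Shift = -2≡24.

24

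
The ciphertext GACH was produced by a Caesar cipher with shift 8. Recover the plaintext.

YSUZ

G(6): 6−8=-2≡24 → Y
A(0): 0−8=-8≡18 → S
C(2): 2−8=-6≡20 → U
H(7): 7−8=-1≡25 → Z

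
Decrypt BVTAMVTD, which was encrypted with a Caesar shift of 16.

LFDKWFDN

B(1): 1−16=-15≡11 → L
V(21): 21−16=5 → F
T(19): 19−16=3 → D
A(0): 0−16=-16≡10 → K
M(12): 12−16=-4≡22 → W
V(21): 21−16=5 → F
T(19): 19−16=3 → D
D(3): 3−16=-13≡13 → N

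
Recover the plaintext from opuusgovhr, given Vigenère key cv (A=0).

Repeat the key across the ciphertext: cvcvcvcvcv
o(14)−c(2): 12 → m
p(15)−v(21): -6≡20 → u
u(20)−c(2): 18 → s
u(20)−v(21): -1≡25 → z
s(18)−c(2): 16 → q
g(6)−v(21): -15≡11 → l
o(14)−c(2): 12 → m
v(21)−v(21): 0 → a
h(7)−c(2): 5 → f
r(17)−v(21): -4≡22 → w

muszqlmafw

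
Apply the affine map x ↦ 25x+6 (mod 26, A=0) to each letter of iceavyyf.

yecgliib

i(8): 25·8+6=206≡24 → y
c(2): 25·2+6=56≡4 → e
e(4): 25·4+6=106≡2 → c
a(0): 25·0+6=6 → g
v(21): 25·21+6=531≡11 → l
y(24): 25·24+6=606≡8 → i
y(24): 25·24+6=606≡8 → i
f(5): 25·5+6=131≡1 → b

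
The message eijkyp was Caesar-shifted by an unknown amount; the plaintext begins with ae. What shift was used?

4

From the crib: e(4)−a(0)=4, so the shift is 4.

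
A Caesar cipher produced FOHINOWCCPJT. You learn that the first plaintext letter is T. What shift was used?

From the crib: F(5)−T(19)=-14≡12, so the shift is 12.

12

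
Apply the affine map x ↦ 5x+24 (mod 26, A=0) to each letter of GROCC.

CFQII

G(6): 5·6+24=54≡2 → C
R(17): 5·17+24=109≡5 → F
O(14): 5·14+24=94≡16 → Q
C(2): 5·2+24=34≡8 → I
C(2): 5·2+24=34≡8 → I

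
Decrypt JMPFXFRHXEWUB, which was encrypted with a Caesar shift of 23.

J(9): 9−23=-14≡12 → M
M(12): 12−23=-11≡15 → P
P(15): 15−23=-8≡18 → S
F(5): 5−23=-18≡8 → I
X(23): 23−23=0 → A
F(5): 5−23=-18≡8 → I
R(17): 17−23=-6≡20 → U
H(7): 7−23=-16≡10 → K
X(23): 23−23=0 → A
E(4): 4−23=-19≡7 → H
W(22): 22−23=-1≡25 → Z
U(20): 20−23=-3≡23 → X
B(1): 1−23=-22≡4 → E

MPSIAIUKAHZXE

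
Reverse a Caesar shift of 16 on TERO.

T(19): 19−16=3 → D
E(4): 4−16=-12≡14 → O
R(17): 17−16=1 → B
O(14): 14−16=-2≡24 → Y

DOBY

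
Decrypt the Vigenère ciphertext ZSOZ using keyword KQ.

Repeat the key across the ciphertext: KQKQ
Z(25)−K(10): 15 → P
S(18)−Q(16): 2 → C
O(14)−K(10): 4 → E
Z(25)−Q(16): 9 → J

PCEJ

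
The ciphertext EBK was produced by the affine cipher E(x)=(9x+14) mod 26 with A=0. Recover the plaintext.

The inverse of 9 mod 26 is 3, since 9·3=27≡1. Apply D(y)=3·(y−14) mod 26:
E(4): 3·(4−14)=-30≡22 → W
B(1): 3·(1−14)=-39≡13 → N
K(10): 3·(10−14)=-12≡14 → O

WNO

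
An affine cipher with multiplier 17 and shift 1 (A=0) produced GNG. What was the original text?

LQL

The inverse of 17 mod 26 is 23, since 17·23=391≡1. Apply D(y)=23·(y−1) mod 26:
G(6): 23·(6−1)=115≡11 → L
N(13): 23·(13−1)=276≡16 → Q
G(6): 23·(6−1)=115≡11 → L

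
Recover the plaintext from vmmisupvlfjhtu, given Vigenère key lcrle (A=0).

kkvxojneabyfcj

Repeat the key across the ciphertext: lcrlelcrlelcrl
v(21)−l(11): 10 → k
m(12)−c(2): 10 → k
m(12)−r(17): -5≡21 → v
i(8)−l(11): -3≡23 → x
s(18)−e(4): 14 → o
u(20)−l(11): 9 → j
p(15)−c(2): 13 → n
v(21)−r(17): 4 → e
l(11)−l(11): 0 → a
f(5)−e(4): 1 → b
j(9)−l(11): -2≡24 → y
h(7)−c(2): 5 → f
t(19)−r(17): 2 → c
u(20)−l(11): 9 → j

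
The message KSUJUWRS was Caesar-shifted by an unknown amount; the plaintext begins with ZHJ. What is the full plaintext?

From the crib: K(10)−Z(25)=-15≡11, so the shift is 11.
Subtract 11 from each ciphertext letter:
K(10): 10−11=-1≡25 → Z
S(18): 18−11=7 → H
U(20): 20−11=9 → J
J(9): 9−11=-2≡24 → Y
U(20): 20−11=9 → J
W(22): 22−11=11 → L
R(17): 17−11=6 → G
S(18): 18−11=7 → H

ZHJYJLGH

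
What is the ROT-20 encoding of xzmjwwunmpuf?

rtgdqqohgjoz

x(23): 23+20=43≡17 → r
z(25): 25+20=45≡19 → t
m(12): 12+20=32≡6 → g
j(9): 9+20=29≡3 → d
w(22): 22+20=42≡16 → q
w(22): 22+20=42≡16 → q
u(20): 20+20=40≡14 → o
n(13): 13+20=33≡7 → h
m(12): 12+20=32≡6 → g
p(15): 15+20=35≡9 → j
u(20): 20+20=40≡14 → o
f(5): 5+20=25 → z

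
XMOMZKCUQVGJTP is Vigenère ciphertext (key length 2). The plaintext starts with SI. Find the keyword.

FE

Subtract each crib letter from the matching ciphertext letter (mod 26):
X(23)−S(18)=5 → F
M(12)−I(8)=4 → E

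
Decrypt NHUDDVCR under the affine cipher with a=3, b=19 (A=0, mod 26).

The inverse of 3 mod 26 is 9, since 3·9=27≡1. Apply D(y)=9·(y−19) mod 26:
N(13): 9·(13−19)=-54≡24 → Y
H(7): 9·(7−19)=-108≡22 → W
U(20): 9·(20−19)=9 → J
D(3): 9·(3−19)=-144≡12 → M
D(3): 9·(3−19)=-144≡12 → M
V(21): 9·(21−19)=18 → S
C(2): 9·(2−19)=-153≡3 → D
R(17): 9·(17−19)=-18≡8 → I

YWJMMSDI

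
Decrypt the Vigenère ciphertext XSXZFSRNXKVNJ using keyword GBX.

RRATEVLMAEUQD

Repeat the key across the ciphertext: GBXGBXGBXGBXG
X(23)−G(6): 17 → R
S(18)−B(1): 17 → R
X(23)−X(23): 0 → A
Z(25)−G(6): 19 → T
F(5)−B(1): 4 → E
S(18)−X(23): -5≡21 → V
R(17)−G(6): 11 → L
N(13)−B(1): 12 → M
X(23)−X(23): 0 → A
K(10)−G(6): 4 → E
V(21)−B(1): 20 → U
N(13)−X(23): -10≡16 → Q
J(9)−G(6): 3 → D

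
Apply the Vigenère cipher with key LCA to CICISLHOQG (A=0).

Repeat the key across the message: LCALCALCAL
C(2)+L(11): 13 → N
I(8)+C(2): 10 → K
C(2)+A(0): 2 → C
I(8)+L(11): 19 → T
S(18)+C(2): 20 → U
L(11)+A(0): 11 → L
H(7)+L(11): 18 → S
O(14)+C(2): 16 → Q
Q(16)+A(0): 16 → Q
G(6)+L(11): 17 → R

NKCTULSQQR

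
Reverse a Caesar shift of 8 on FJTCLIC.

F(5): 5−8=-3≡23 → X
J(9): 9−8=1 → B
T(19): 19−8=11 → L
C(2): 2−8=-6≡20 → U
L(11): 11−8=3 → D
I(8): 8−8=0 → A
C(2): 2−8=-6≡20 → U

XBLUDAU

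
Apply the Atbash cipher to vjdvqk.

eqwejp

v(21) → e(4)
j(9) → q(16)
d(3) → w(22)
v(21) → e(4)
q(16) → j(9)
k(10) → p(15)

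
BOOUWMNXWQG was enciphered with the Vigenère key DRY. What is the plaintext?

YXQRFOKGYNP

Repeat the key across the ciphertext: DRYDRYDRYDR
B(1)−D(3): -2≡24 → Y
O(14)−R(17): -3≡23 → X
O(14)−Y(24): -10≡16 → Q
U(20)−D(3): 17 → R
W(22)−R(17): 5 → F
M(12)−Y(24): -12≡14 → O
N(13)−D(3): 10 → K
X(23)−R(17): 6 → G
W(22)−Y(24): -2≡24 → Y
Q(16)−D(3): 13 → N
G(6)−R(17): -11≡15 → P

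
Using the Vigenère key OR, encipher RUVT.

Repeat the key across the message: OROR
R(17)+O(14): 31≡5 → F
U(20)+R(17): 37≡11 → L
V(21)+O(14): 35≡9 → J
T(19)+R(17): 36≡10 → K

FLJK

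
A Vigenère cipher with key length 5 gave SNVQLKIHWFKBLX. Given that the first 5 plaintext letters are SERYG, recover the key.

Subtract each crib letter from the matching ciphertext letter (mod 26):
S(18)−S(18)=0 → A
N(13)−E(4)=9 → J
V(21)−R(17)=4 → E
Q(16)−Y(24)=-8≡18 → S
L(11)−G(6)=5 → F

AJESF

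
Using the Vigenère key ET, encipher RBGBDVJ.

VUKUHON

Repeat the key across the message: ETETETE
R(17)+E(4): 21 → V
B(1)+T(19): 20 → U
G(6)+E(4): 10 → K
B(1)+T(19): 20 → U
D(3)+E(4): 7 → H
V(21)+T(19): 40≡14 → O
J(9)+E(4): 13 → N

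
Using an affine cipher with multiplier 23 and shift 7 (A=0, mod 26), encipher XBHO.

QEMR

X(23): 23·23+7=536≡16 → Q
B(1): 23·1+7=30≡4 → E
H(7): 23·7+7=168≡12 → M
O(14): 23·14+7=329≡17 → R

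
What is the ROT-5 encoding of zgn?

z(25): 25+5=30≡4 → e
g(6): 6+5=11 → l
n(13): 13+5=18 → s

els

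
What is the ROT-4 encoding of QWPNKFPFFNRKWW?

Q(16): 16+4=20 → U
W(22): 22+4=26≡0 → A
P(15): 15+4=19 → T
N(13): 13+4=17 → R
K(10): 10+4=14 → O
F(5): 5+4=9 → J
P(15): 15+4=19 → T
F(5): 5+4=9 → J
F(5): 5+4=9 → J
N(13): 13+4=17 → R
R(17): 17+4=21 → V
K(10): 10+4=14 → O
W(22): 22+4=26≡0 → A
W(22): 22+4=26≡0 → A

UATROJTJJRVOAA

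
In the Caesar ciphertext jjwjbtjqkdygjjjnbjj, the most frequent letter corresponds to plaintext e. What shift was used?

The most frequent ciphertext letter is j (appears 9 times).
j is position 9; e is position 4.
Shift = 5.

5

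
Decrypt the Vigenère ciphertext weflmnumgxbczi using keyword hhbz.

pxemfgtnzqadsb

Repeat the key across the ciphertext: hhbzhhbzhhbzhh
w(22)−h(7): 15 → p
e(4)−h(7): -3≡23 → x
f(5)−b(1): 4 → e
l(11)−z(25): -14≡12 → m
m(12)−h(7): 5 → f
n(13)−h(7): 6 → g
u(20)−b(1): 19 → t
m(12)−z(25): -13≡13 → n
g(6)−h(7): -1≡25 → z
x(23)−h(7): 16 → q
b(1)−b(1): 0 → a
c(2)−z(25): -23≡3 → d
z(25)−h(7): 18 → s
i(8)−h(7): 1 → b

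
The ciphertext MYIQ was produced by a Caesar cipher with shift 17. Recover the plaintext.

M(12): 12−17=-5≡21 → V
Y(24): 24−17=7 → H
I(8): 8−17=-9≡17 → R
Q(16): 16−17=-1≡25 → Z

VHRZ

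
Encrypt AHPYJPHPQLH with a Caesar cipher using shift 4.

ELTCNTLTUPL

A(0): 0+4=4 → E
H(7): 7+4=11 → L
P(15): 15+4=19 → T
Y(24): 24+4=28≡2 → C
J(9): 9+4=13 → N
P(15): 15+4=19 → T
H(7): 7+4=11 → L
P(15): 15+4=19 → T
Q(16): 16+4=20 → U
L(11): 11+4=15 → P
H(7): 7+4=11 → L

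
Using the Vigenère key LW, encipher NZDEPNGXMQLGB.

Repeat the key across the message: LWLWLWLWLWLWL
N(13)+L(11): 24 → Y
Z(25)+W(22): 47≡21 → V
D(3)+L(11): 14 → O
E(4)+W(22): 26≡0 → A
P(15)+L(11): 26≡0 → A
N(13)+W(22): 35≡9 → J
G(6)+L(11): 17 → R
X(23)+W(22): 45≡19 → T
M(12)+L(11): 23 → X
Q(16)+W(22): 38≡12 → M
L(11)+L(11): 22 → W
G(6)+W(22): 28≡2 → C
B(1)+L(11): 12 → M

YVOAAJRTXMWCM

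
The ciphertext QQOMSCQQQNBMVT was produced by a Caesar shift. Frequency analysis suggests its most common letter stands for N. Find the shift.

3

The most frequent ciphertext letter is Q (appears 5 times).
Q is position 16; N is position 13.
Shift = 3.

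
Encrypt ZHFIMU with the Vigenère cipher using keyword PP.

OWUXBJ

Repeat the key across the message: PPPPPP
Z(25)+P(15): 40≡14 → O
H(7)+P(15): 22 → W
F(5)+P(15): 20 → U
I(8)+P(15): 23 → X
M(12)+P(15): 27≡1 → B
U(20)+P(15): 35≡9 → J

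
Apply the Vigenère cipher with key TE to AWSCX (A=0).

TALGQ

Repeat the key across the message: TETET
A(0)+T(19): 19 → T
W(22)+E(4): 26≡0 → A
S(18)+T(19): 37≡11 → L
C(2)+E(4): 6 → G
X(23)+T(19): 42≡16 → Q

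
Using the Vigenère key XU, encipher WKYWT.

Repeat the key across the message: XUXUX
W(22)+X(23): 45≡19 → T
K(10)+U(20): 30≡4 → E
Y(24)+X(23): 47≡21 → V
W(22)+U(20): 42≡16 → Q
T(19)+X(23): 42≡16 → Q

TEVQQ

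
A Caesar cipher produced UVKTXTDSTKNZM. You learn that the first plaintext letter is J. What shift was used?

11

From the crib: U(20)−J(9)=11, so the shift is 11.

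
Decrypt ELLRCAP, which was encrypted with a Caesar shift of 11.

E(4): 4−11=-7≡19 → T
L(11): 11−11=0 → A
L(11): 11−11=0 → A
R(17): 17−11=6 → G
C(2): 2−11=-9≡17 → R
A(0): 0−11=-11≡15 → P
P(15): 15−11=4 → E

TAAGRPE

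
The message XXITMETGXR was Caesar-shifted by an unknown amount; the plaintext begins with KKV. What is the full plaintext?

From the crib: X(23)−K(10)=13, so the shift is 13.
Subtract 13 from each ciphertext letter:
X(23): 23−13=10 → K
X(23): 23−13=10 → K
I(8): 8−13=-5≡21 → V
T(19): 19−13=6 → G
M(12): 12−13=-1≡25 → Z
E(4): 4−13=-9≡17 → R
T(19): 19−13=6 → G
G(6): 6−13=-7≡19 → T
X(23): 23−13=10 → K
R(17): 17−13=4 → E

KKVGZRGTKE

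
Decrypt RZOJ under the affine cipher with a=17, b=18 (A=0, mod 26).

The inverse of 17 mod 26 is 23, since 17·23=391≡1. Apply D(y)=23·(y−18) mod 26:
R(17): 23·(17−18)=-23≡3 → D
Z(25): 23·(25−18)=161≡5 → F
O(14): 23·(14−18)=-92≡12 → M
J(9): 23·(9−18)=-207≡1 → B

DFMB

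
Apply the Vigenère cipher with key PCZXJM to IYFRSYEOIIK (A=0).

XAEOBKTQHFT

Repeat the key across the message: PCZXJMPCZXJ
I(8)+P(15): 23 → X
Y(24)+C(2): 26≡0 → A
F(5)+Z(25): 30≡4 → E
R(17)+X(23): 40≡14 → O
S(18)+J(9): 27≡1 → B
Y(24)+M(12): 36≡10 → K
E(4)+P(15): 19 → T
O(14)+C(2): 16 → Q
I(8)+Z(25): 33≡7 → H
I(8)+X(23): 31≡5 → F
K(10)+J(9): 19 → T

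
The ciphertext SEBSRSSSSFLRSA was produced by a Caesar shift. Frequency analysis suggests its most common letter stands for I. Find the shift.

10

The most frequent ciphertext letter is S (appears 7 times).
S is position 18; I is position 8.
Shift = 10.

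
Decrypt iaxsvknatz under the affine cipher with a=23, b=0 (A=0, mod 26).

gabutonalj

The inverse of 23 mod 26 is 17, since 23·17=391≡1. Apply D(y)=17·(y−0) mod 26:
i(8): 17·(8−0)=136≡6 → g
a(0): 17·(0−0)=0 → a
x(23): 17·(23−0)=391≡1 → b
s(18): 17·(18−0)=306≡20 → u
v(21): 17·(21−0)=357≡19 → t
k(10): 17·(10−0)=170≡14 → o
n(13): 17·(13−0)=221≡13 → n
a(0): 17·(0−0)=0 → a
t(19): 17·(19−0)=323≡11 → l
z(25): 17·(25−0)=425≡9 → j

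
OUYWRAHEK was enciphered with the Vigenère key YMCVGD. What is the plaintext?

QIWBLXJSI

Repeat the key across the ciphertext: YMCVGDYMC
O(14)−Y(24): -10≡16 → Q
U(20)−M(12): 8 → I
Y(24)−C(2): 22 → W
W(22)−V(21): 1 → B
R(17)−G(6): 11 → L
A(0)−D(3): -3≡23 → X
H(7)−Y(24): -17≡9 → J
E(4)−M(12): -8≡18 → S
K(10)−C(2): 8 → I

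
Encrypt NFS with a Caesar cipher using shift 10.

XPC

N(13): 13+10=23 → X
F(5): 5+10=15 → P
S(18): 18+10=28≡2 → C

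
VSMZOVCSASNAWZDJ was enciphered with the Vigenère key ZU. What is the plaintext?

Repeat the key across the ciphertext: ZUZUZUZUZUZUZUZU
V(21)−Z(25): -4≡22 → W
S(18)−U(20): -2≡24 → Y
M(12)−Z(25): -13≡13 → N
Z(25)−U(20): 5 → F
O(14)−Z(25): -11≡15 → P
V(21)−U(20): 1 → B
C(2)−Z(25): -23≡3 → D
S(18)−U(20): -2≡24 → Y
A(0)−Z(25): -25≡1 → B
S(18)−U(20): -2≡24 → Y
N(13)−Z(25): -12≡14 → O
A(0)−U(20): -20≡6 → G
W(22)−Z(25): -3≡23 → X
Z(25)−U(20): 5 → F
D(3)−Z(25): -22≡4 → E
J(9)−U(20): -11≡15 → P

WYNFPBDYBYOGXFEP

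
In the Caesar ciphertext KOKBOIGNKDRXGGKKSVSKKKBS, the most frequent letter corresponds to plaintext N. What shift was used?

23

The most frequent ciphertext letter is K (appears 8 times).
K is position 10; N is position 13.
Shift = -3≡23.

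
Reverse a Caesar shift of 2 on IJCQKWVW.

GHAOIUTU

I(8): 8−2=6 → G
J(9): 9−2=7 → H
C(2): 2−2=0 → A
Q(16): 16−2=14 → O
K(10): 10−2=8 → I
W(22): 22−2=20 → U
V(21): 21−2=19 → T
W(22): 22−2=20 → U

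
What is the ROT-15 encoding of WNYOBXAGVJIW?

W(22): 22+15=37≡11 → L
N(13): 13+15=28≡2 → C
Y(24): 24+15=39≡13 → N
O(14): 14+15=29≡3 → D
B(1): 1+15=16 → Q
X(23): 23+15=38≡12 → M
A(0): 0+15=15 → P
G(6): 6+15=21 → V
V(21): 21+15=36≡10 → K
J(9): 9+15=24 → Y
I(8): 8+15=23 → X
W(22): 22+15=37≡11 → L

LCNDQMPVKYXL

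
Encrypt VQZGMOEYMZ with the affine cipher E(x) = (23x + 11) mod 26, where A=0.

V(21): 23·21+11=494≡0 → A
Q(16): 23·16+11=379≡15 → P
Z(25): 23·25+11=586≡14 → O
G(6): 23·6+11=149≡19 → T
M(12): 23·12+11=287≡1 → B
O(14): 23·14+11=333≡21 → V
E(4): 23·4+11=103≡25 → Z
Y(24): 23·24+11=563≡17 → R
M(12): 23·12+11=287≡1 → B
Z(25): 23·25+11=586≡14 → O

APOTBVZRBO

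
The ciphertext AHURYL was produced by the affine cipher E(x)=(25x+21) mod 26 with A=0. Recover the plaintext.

The inverse of 25 mod 26 is 25, since 25·25=625≡1. Apply D(y)=25·(y−21) mod 26:
A(0): 25·(0−21)=-525≡21 → V
H(7): 25·(7−21)=-350≡14 → O
U(20): 25·(20−21)=-25≡1 → B
R(17): 25·(17−21)=-100≡4 → E
Y(24): 25·(24−21)=75≡23 → X
L(11): 25·(11−21)=-250≡10 → K

VOBEXK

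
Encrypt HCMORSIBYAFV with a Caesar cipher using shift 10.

H(7): 7+10=17 → R
C(2): 2+10=12 → M
M(12): 12+10=22 → W
O(14): 14+10=24 → Y
R(17): 17+10=27≡1 → B
S(18): 18+10=28≡2 → C
I(8): 8+10=18 → S
B(1): 1+10=11 → L
Y(24): 24+10=34≡8 → I
A(0): 0+10=10 → K
F(5): 5+10=15 → P
V(21): 21+10=31≡5 → F

RMWYBCSLIKPF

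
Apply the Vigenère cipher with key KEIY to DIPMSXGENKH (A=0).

Repeat the key across the message: KEIYKEIYKEI
D(3)+K(10): 13 → N
I(8)+E(4): 12 → M
P(15)+I(8): 23 → X
M(12)+Y(24): 36≡10 → K
S(18)+K(10): 28≡2 → C
X(23)+E(4): 27≡1 → B
G(6)+I(8): 14 → O
E(4)+Y(24): 28≡2 → C
N(13)+K(10): 23 → X
K(10)+E(4): 14 → O
H(7)+I(8): 15 → P

NMXKCBOCXOP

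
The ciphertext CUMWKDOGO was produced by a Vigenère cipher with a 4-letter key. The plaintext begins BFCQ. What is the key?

Subtract each crib letter from the matching ciphertext letter (mod 26):
C(2)−B(1)=1 → B
U(20)−F(5)=15 → P
M(12)−C(2)=10 → K
W(22)−Q(16)=6 → G

BPKG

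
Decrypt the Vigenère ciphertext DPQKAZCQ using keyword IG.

Repeat the key across the ciphertext: IGIGIGIG
D(3)−I(8): -5≡21 → V
P(15)−G(6): 9 → J
Q(16)−I(8): 8 → I
K(10)−G(6): 4 → E
A(0)−I(8): -8≡18 → S
Z(25)−G(6): 19 → T
C(2)−I(8): -6≡20 → U
Q(16)−G(6): 10 → K

VJIESTUK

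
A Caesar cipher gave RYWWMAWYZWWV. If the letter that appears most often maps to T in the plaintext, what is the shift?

The most frequent ciphertext letter is W (appears 5 times).
W is position 22; T is position 19.
Shift = 3.

3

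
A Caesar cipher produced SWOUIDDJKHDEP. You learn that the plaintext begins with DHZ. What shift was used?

From the crib: S(18)−D(3)=15, so the shift is 15.

15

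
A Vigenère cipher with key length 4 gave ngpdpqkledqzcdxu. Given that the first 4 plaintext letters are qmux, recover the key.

xuvg

Subtract each crib letter from the matching ciphertext letter (mod 26):
n(13)−q(16)=-3≡23 → x
g(6)−m(12)=-6≡20 → u
p(15)−u(20)=-5≡21 → v
d(3)−x(23)=-20≡6 → g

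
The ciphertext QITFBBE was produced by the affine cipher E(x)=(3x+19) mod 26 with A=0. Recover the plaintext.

ZFAEUUV

The inverse of 3 mod 26 is 9, since 3·9=27≡1. Apply D(y)=9·(y−19) mod 26:
Q(16): 9·(16−19)=-27≡25 → Z
I(8): 9·(8−19)=-99≡5 → F
T(19): 9·(19−19)=0 → A
F(5): 9·(5−19)=-126≡4 → E
B(1): 9·(1−19)=-162≡20 → U
B(1): 9·(1−19)=-162≡20 → U
E(4): 9·(4−19)=-135≡21 → V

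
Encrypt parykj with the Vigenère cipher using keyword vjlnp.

kjclze

Repeat the key across the message: vjlnpv
p(15)+v(21): 36≡10 → k
a(0)+j(9): 9 → j
r(17)+l(11): 28≡2 → c
y(24)+n(13): 37≡11 → l
k(10)+p(15): 25 → z
j(9)+v(21): 30≡4 → e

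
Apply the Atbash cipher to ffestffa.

f(5) → u(20)
f(5) → u(20)
e(4) → v(21)
s(18) → h(7)
t(19) → g(6)
f(5) → u(20)
f(5) → u(20)
a(0) → z(25)

uuvhguuz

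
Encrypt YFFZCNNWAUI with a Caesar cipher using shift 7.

Y(24): 24+7=31≡5 → F
F(5): 5+7=12 → M
F(5): 5+7=12 → M
Z(25): 25+7=32≡6 → G
C(2): 2+7=9 → J
N(13): 13+7=20 → U
N(13): 13+7=20 → U
W(22): 22+7=29≡3 → D
A(0): 0+7=7 → H
U(20): 20+7=27≡1 → B
I(8): 8+7=15 → P

FMMGJUUDHBP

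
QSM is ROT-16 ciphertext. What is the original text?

ACW

Q(16): 16−16=0 → A
S(18): 18−16=2 → C
M(12): 12−16=-4≡22 → W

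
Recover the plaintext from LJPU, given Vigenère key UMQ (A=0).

RXZA

Repeat the key across the ciphertext: UMQU
L(11)−U(20): -9≡17 → R
J(9)−M(12): -3≡23 → X
P(15)−Q(16): -1≡25 → Z
U(20)−U(20): 0 → A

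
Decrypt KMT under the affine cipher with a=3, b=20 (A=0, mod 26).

OGR

The inverse of 3 mod 26 is 9, since 3·9=27≡1. Apply D(y)=9·(y−20) mod 26:
K(10): 9·(10−20)=-90≡14 → O
M(12): 9·(12−20)=-72≡6 → G
T(19): 9·(19−20)=-9≡17 → R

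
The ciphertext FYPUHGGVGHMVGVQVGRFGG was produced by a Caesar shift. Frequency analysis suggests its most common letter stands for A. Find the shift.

6

The most frequent ciphertext letter is G (appears 7 times).
G is position 6; A is position 0.
Shift = 6.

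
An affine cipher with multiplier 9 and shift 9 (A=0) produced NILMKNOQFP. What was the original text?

The inverse of 9 mod 26 is 3, since 9·3=27≡1. Apply D(y)=3·(y−9) mod 26:
N(13): 3·(13−9)=12 → M
I(8): 3·(8−9)=-3≡23 → X
L(11): 3·(11−9)=6 → G
M(12): 3·(12−9)=9 → J
K(10): 3·(10−9)=3 → D
N(13): 3·(13−9)=12 → M
O(14): 3·(14−9)=15 → P
Q(16): 3·(16−9)=21 → V
F(5): 3·(5−9)=-12≡14 → O
P(15): 3·(15−9)=18 → S

MXGJDMPVOS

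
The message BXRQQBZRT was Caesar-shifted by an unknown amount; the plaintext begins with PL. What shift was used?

12

From the crib: B(1)−P(15)=-14≡12, so the shift is 12.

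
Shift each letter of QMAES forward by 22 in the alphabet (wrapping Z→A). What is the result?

MIWAO

Q(16): 16+22=38≡12 → M
M(12): 12+22=34≡8 → I
A(0): 0+22=22 → W
E(4): 4+22=26≡0 → A
S(18): 18+22=40≡14 → O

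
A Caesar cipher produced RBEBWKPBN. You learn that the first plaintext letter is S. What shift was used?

From the crib: R(17)−S(18)=-1≡25, so the shift is 25.

25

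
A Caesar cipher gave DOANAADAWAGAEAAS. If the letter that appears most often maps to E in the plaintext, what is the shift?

The most frequent ciphertext letter is A (appears 8 times).
A is position 0; E is position 4.
Shift = -4≡22.

22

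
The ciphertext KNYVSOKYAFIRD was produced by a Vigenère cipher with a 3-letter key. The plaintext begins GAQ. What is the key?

ENI

Subtract each crib letter from the matching ciphertext letter (mod 26):
K(10)−G(6)=4 → E
N(13)−A(0)=13 → N
Y(24)−Q(16)=8 → I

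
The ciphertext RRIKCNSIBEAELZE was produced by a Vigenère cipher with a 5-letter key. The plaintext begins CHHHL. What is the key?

Subtract each crib letter from the matching ciphertext letter (mod 26):
R(17)−C(2)=15 → P
R(17)−H(7)=10 → K
I(8)−H(7)=1 → B
K(10)−H(7)=3 → D
C(2)−L(11)=-9≡17 → R

PKBDR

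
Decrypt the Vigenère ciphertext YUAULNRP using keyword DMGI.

VIUMIBLH

Repeat the key across the ciphertext: DMGIDMGI
Y(24)−D(3): 21 → V
U(20)−M(12): 8 → I
A(0)−G(6): -6≡20 → U
U(20)−I(8): 12 → M
L(11)−D(3): 8 → I
N(13)−M(12): 1 → B
R(17)−G(6): 11 → L
P(15)−I(8): 7 → H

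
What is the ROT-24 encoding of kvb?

itz

k(10): 10+24=34≡8 → i
v(21): 21+24=45≡19 → t
b(1): 1+24=25 → z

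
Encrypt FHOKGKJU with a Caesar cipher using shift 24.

F(5): 5+24=29≡3 → D
H(7): 7+24=31≡5 → F
O(14): 14+24=38≡12 → M
K(10): 10+24=34≡8 → I
G(6): 6+24=30≡4 → E
K(10): 10+24=34≡8 → I
J(9): 9+24=33≡7 → H
U(20): 20+24=44≡18 → S

DFMIEIHS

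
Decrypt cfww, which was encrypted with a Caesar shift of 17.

loff

c(2): 2−17=-15≡11 → l
f(5): 5−17=-12≡14 → o
w(22): 22−17=5 → f
w(22): 22−17=5 → f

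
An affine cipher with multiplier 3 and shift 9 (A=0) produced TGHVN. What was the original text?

The inverse of 3 mod 26 is 9, since 3·9=27≡1. Apply D(y)=9·(y−9) mod 26:
T(19): 9·(19−9)=90≡12 → M
G(6): 9·(6−9)=-27≡25 → Z
H(7): 9·(7−9)=-18≡8 → I
V(21): 9·(21−9)=108≡4 → E
N(13): 9·(13−9)=36≡10 → K

MZIEK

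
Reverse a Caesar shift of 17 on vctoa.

v(21): 21−17=4 → e
c(2): 2−17=-15≡11 → l
t(19): 19−17=2 → c
o(14): 14−17=-3≡23 → x
a(0): 0−17=-17≡9 → j

elcxj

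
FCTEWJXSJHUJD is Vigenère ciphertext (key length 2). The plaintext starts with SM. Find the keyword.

Subtract each crib letter from the matching ciphertext letter (mod 26):
F(5)−S(18)=-13≡13 → N
C(2)−M(12)=-10≡16 → Q

NQ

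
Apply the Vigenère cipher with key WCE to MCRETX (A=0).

Repeat the key across the message: WCEWCE
M(12)+W(22): 34≡8 → I
C(2)+C(2): 4 → E
R(17)+E(4): 21 → V
E(4)+W(22): 26≡0 → A
T(19)+C(2): 21 → V
X(23)+E(4): 27≡1 → B

IEVAVB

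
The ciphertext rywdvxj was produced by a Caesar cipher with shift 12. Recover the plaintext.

r(17): 17−12=5 → f
y(24): 24−12=12 → m
w(22): 22−12=10 → k
d(3): 3−12=-9≡17 → r
v(21): 21−12=9 → j
x(23): 23−12=11 → l
j(9): 9−12=-3≡23 → x

fmkrjlx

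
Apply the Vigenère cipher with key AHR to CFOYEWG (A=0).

CMFYLNG

Repeat the key across the message: AHRAHRA
C(2)+A(0): 2 → C
F(5)+H(7): 12 → M
O(14)+R(17): 31≡5 → F
Y(24)+A(0): 24 → Y
E(4)+H(7): 11 → L
W(22)+R(17): 39≡13 → N
G(6)+A(0): 6 → G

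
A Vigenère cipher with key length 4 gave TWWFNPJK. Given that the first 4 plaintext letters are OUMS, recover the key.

FCKN

Subtract each crib letter from the matching ciphertext letter (mod 26):
T(19)−O(14)=5 → F
W(22)−U(20)=2 → C
W(22)−M(12)=10 → K
F(5)−S(18)=-13≡13 → N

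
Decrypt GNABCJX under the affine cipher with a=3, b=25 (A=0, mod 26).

LWJSBMI

The inverse of 3 mod 26 is 9, since 3·9=27≡1. Apply D(y)=9·(y−25) mod 26:
G(6): 9·(6−25)=-171≡11 → L
N(13): 9·(13−25)=-108≡22 → W
A(0): 9·(0−25)=-225≡9 → J
B(1): 9·(1−25)=-216≡18 → S
C(2): 9·(2−25)=-207≡1 → B
J(9): 9·(9−25)=-144≡12 → M
X(23): 9·(23−25)=-18≡8 → I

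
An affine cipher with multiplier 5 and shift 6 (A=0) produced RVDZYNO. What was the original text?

XDPJORM

The inverse of 5 mod 26 is 21, since 5·21=105≡1. Apply D(y)=21·(y−6) mod 26:
R(17): 21·(17−6)=231≡23 → X
V(21): 21·(21−6)=315≡3 → D
D(3): 21·(3−6)=-63≡15 → P
Z(25): 21·(25−6)=399≡9 → J
Y(24): 21·(24−6)=378≡14 → O
N(13): 21·(13−6)=147≡17 → R
O(14): 21·(14−6)=168≡12 → M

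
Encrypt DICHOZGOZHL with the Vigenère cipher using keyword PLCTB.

Repeat the key across the message: PLCTBPLCTBP
D(3)+P(15): 18 → S
I(8)+L(11): 19 → T
C(2)+C(2): 4 → E
H(7)+T(19): 26≡0 → A
O(14)+B(1): 15 → P
Z(25)+P(15): 40≡14 → O
G(6)+L(11): 17 → R
O(14)+C(2): 16 → Q
Z(25)+T(19): 44≡18 → S
H(7)+B(1): 8 → I
L(11)+P(15): 26≡0 → A

STEAPORQSIA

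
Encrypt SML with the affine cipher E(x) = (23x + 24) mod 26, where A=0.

S(18): 23·18+24=438≡22 → W
M(12): 23·12+24=300≡14 → O
L(11): 23·11+24=277≡17 → R

WOR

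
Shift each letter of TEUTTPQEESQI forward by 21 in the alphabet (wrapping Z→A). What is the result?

T(19): 19+21=40≡14 → O
E(4): 4+21=25 → Z
U(20): 20+21=41≡15 → P
T(19): 19+21=40≡14 → O
T(19): 19+21=40≡14 → O
P(15): 15+21=36≡10 → K
Q(16): 16+21=37≡11 → L
E(4): 4+21=25 → Z
E(4): 4+21=25 → Z
S(18): 18+21=39≡13 → N
Q(16): 16+21=37≡11 → L
I(8): 8+21=29≡3 → D

OZPOOKLZZNLD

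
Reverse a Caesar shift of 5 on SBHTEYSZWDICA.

S(18): 18−5=13 → N
B(1): 1−5=-4≡22 → W
H(7): 7−5=2 → C
T(19): 19−5=14 → O
E(4): 4−5=-1≡25 → Z
Y(24): 24−5=19 → T
S(18): 18−5=13 → N
Z(25): 25−5=20 → U
W(22): 22−5=17 → R
D(3): 3−5=-2≡24 → Y
I(8): 8−5=3 → D
C(2): 2−5=-3≡23 → X
A(0): 0−5=-5≡21 → V

NWCOZTNURYDXV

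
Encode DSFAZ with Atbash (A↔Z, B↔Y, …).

D(3) → W(22)
S(18) → H(7)
F(5) → U(20)
A(0) → Z(25)
Z(25) → A(0)

WHUZA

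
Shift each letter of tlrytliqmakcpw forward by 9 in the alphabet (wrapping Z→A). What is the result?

t(19): 19+9=28≡2 → c
l(11): 11+9=20 → u
r(17): 17+9=26≡0 → a
y(24): 24+9=33≡7 → h
t(19): 19+9=28≡2 → c
l(11): 11+9=20 → u
i(8): 8+9=17 → r
q(16): 16+9=25 → z
m(12): 12+9=21 → v
a(0): 0+9=9 → j
k(10): 10+9=19 → t
c(2): 2+9=11 → l
p(15): 15+9=24 → y
w(22): 22+9=31≡5 → f

cuahcurzvjtlyf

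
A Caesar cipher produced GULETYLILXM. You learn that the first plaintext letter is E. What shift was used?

2

From the crib: G(6)−E(4)=2, so the shift is 2.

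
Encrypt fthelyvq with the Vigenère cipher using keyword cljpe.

heqtpagz

Repeat the key across the message: cljpeclj
f(5)+c(2): 7 → h
t(19)+l(11): 30≡4 → e
h(7)+j(9): 16 → q
e(4)+p(15): 19 → t
l(11)+e(4): 15 → p
y(24)+c(2): 26≡0 → a
v(21)+l(11): 32≡6 → g
q(16)+j(9): 25 → z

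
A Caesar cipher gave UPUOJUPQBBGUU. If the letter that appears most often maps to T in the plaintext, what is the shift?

1

The most frequent ciphertext letter is U (appears 5 times).
U is position 20; T is position 19.
Shift = 1.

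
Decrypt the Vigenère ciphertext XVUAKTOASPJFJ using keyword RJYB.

Repeat the key across the ciphertext: RJYBRJYBRJYBR
X(23)−R(17): 6 → G
V(21)−J(9): 12 → M
U(20)−Y(24): -4≡22 → W
A(0)−B(1): -1≡25 → Z
K(10)−R(17): -7≡19 → T
T(19)−J(9): 10 → K
O(14)−Y(24): -10≡16 → Q
A(0)−B(1): -1≡25 → Z
S(18)−R(17): 1 → B
P(15)−J(9): 6 → G
J(9)−Y(24): -15≡11 → L
F(5)−B(1): 4 → E
J(9)−R(17): -8≡18 → S

GMWZTKQZBGLES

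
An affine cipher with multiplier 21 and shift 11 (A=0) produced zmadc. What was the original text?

sfxmh

The inverse of 21 mod 26 is 5, since 21·5=105≡1. Apply D(y)=5·(y−11) mod 26:
z(25): 5·(25−11)=70≡18 → s
m(12): 5·(12−11)=5 → f
a(0): 5·(0−11)=-55≡23 → x
d(3): 5·(3−11)=-40≡12 → m
c(2): 5·(2−11)=-45≡7 → h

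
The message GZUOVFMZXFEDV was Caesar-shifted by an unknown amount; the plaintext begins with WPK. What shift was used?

10

From the crib: G(6)−W(22)=-16≡10, so the shift is 10.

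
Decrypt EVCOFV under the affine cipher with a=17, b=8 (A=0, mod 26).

MNSIJN

The inverse of 17 mod 26 is 23, since 17·23=391≡1. Apply D(y)=23·(y−8) mod 26:
E(4): 23·(4−8)=-92≡12 → M
V(21): 23·(21−8)=299≡13 → N
C(2): 23·(2−8)=-138≡18 → S
O(14): 23·(14−8)=138≡8 → I
F(5): 23·(5−8)=-69≡9 → J
V(21): 23·(21−8)=299≡13 → N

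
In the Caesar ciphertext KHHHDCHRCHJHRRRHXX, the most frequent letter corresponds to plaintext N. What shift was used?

20

The most frequent ciphertext letter is H (appears 7 times).
H is position 7; N is position 13.
Shift = -6≡20.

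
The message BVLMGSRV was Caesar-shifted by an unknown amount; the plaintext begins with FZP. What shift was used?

22

From the crib: B(1)−F(5)=-4≡22, so the shift is 22.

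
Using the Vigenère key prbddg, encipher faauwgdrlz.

Repeat the key across the message: prbddgprbd
f(5)+p(15): 20 → u
a(0)+r(17): 17 → r
a(0)+b(1): 1 → b
u(20)+d(3): 23 → x
w(22)+d(3): 25 → z
g(6)+g(6): 12 → m
d(3)+p(15): 18 → s
r(17)+r(17): 34≡8 → i
l(11)+b(1): 12 → m
z(25)+d(3): 28≡2 → c

urbxzmsimc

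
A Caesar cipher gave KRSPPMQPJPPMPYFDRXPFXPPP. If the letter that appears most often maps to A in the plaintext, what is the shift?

The most frequent ciphertext letter is P (appears 10 times).
P is position 15; A is position 0.
Shift = 15.

15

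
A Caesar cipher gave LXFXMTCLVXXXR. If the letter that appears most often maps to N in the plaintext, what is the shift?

10

The most frequent ciphertext letter is X (appears 5 times).
X is position 23; N is position 13.
Shift = 10.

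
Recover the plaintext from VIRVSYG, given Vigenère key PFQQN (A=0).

Repeat the key across the ciphertext: PFQQNPF
V(21)−P(15): 6 → G
I(8)−F(5): 3 → D
R(17)−Q(16): 1 → B
V(21)−Q(16): 5 → F
S(18)−N(13): 5 → F
Y(24)−P(15): 9 → J
G(6)−F(5): 1 → B

GDBFFJB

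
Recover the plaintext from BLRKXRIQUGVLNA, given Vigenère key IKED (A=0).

Repeat the key across the ciphertext: IKEDIKEDIKEDIK
B(1)−I(8): -7≡19 → T
L(11)−K(10): 1 → B
R(17)−E(4): 13 → N
K(10)−D(3): 7 → H
X(23)−I(8): 15 → P
R(17)−K(10): 7 → H
I(8)−E(4): 4 → E
Q(16)−D(3): 13 → N
U(20)−I(8): 12 → M
G(6)−K(10): -4≡22 → W
V(21)−E(4): 17 → R
L(11)−D(3): 8 → I
N(13)−I(8): 5 → F
A(0)−K(10): -10≡16 → Q

TBNHPHENMWRIFQ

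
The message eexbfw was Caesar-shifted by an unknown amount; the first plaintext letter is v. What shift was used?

From the crib: e(4)−v(21)=-17≡9, so the shift is 9.

9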